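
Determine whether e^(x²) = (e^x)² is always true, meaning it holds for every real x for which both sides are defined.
Claim: e^(x²) = (e^x)².
Test a specific point where both sides are defined: x = 1/2.
LHS = e^(x²) ≈ 1.2840
RHS = (e^x)² ≈ 2.7183
Since 1.2840 ≠ 2.7183, the equation fails at this point, so it cannot hold for every real x for which both sides are defined.
(e^x)² = e^(2x), and 2x ≠ x² in general.

Conclusion: No, this is NOT an identity.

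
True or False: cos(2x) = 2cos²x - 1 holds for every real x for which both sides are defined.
True.

Claim: cos(2x) = 2cos²x - 1.
Reasoning: cos(2x) = cos²x - sin²x. Replace sin²x by 1 - cos²x: cos²x - (1 - cos²x) = 2cos²x - 1.
So the two sides agree for every real x for which both sides are defined.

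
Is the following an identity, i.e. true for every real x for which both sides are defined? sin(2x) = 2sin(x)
No, this is NOT an identity.

Claim: sin(2x) = 2sin(x).
Test a specific point where both sides are defined: x = π/3.
LHS = sin(2x) ≈ 0.8660
RHS = 2sin(x) ≈ 1.7321
Since 0.8660 ≠ 1.7321, the equation fails at this point, so it cannot hold for every real x for which both sides are defined.
The correct double-angle formula is sin(2x) = 2sin(x)cos(x).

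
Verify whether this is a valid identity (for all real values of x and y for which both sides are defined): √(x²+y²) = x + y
Claim: √(x²+y²) = x + y.
Test a specific point where both sides are defined: x = 4, y = 3.
LHS = √(x²+y²) ≈ 5.0000
RHS = x + y ≈ 7.0000
Since 5.0000 ≠ 7.0000, the equation fails at this point, so it cannot hold for all real values of x and y for which both sides are defined.
(x+y)² = x² + 2xy + y², not x² + y², so the square root does not split this way.

Conclusion: No, this is NOT an identity.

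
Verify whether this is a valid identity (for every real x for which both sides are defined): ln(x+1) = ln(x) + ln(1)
Claim: ln(x+1) = ln(x) + ln(1).
Test a specific point where both sides are defined: x = 1/2.
LHS = ln(x+1) ≈ 0.4055
RHS = ln(x) + ln(1) ≈ -0.6931
Since 0.4055 ≠ -0.6931, the equation fails at this point, so it cannot hold for every real x for which both sides are defined.
ln(1) = 0, so the right side is just ln(x), which differs from ln(x+1).

Conclusion: No, this is NOT an identity.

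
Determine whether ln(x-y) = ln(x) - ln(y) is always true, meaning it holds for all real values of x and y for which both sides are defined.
No, this is NOT an identity.

Claim: ln(x-y) = ln(x) - ln(y).
Test a specific point where both sides are defined: x = 5, y = 2.
LHS = ln(x-y) ≈ 1.0986
RHS = ln(x) - ln(y) ≈ 0.9163
Since 1.0986 ≠ 0.9163, the equation fails at this point, so it cannot hold for all real values of x and y for which both sides are defined.
ln(x) - ln(y) = ln(x/y), not ln(x-y).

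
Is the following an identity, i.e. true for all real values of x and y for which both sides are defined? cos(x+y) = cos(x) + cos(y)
No, this is NOT an identity.

Claim: cos(x+y) = cos(x) + cos(y).
Test a specific point where both sides are defined: x = 2π/3, y = π/3.
LHS = cos(x+y) ≈ -1.0000
RHS = cos(x) + cos(y) ≈ 0.0000
Since -1.0000 ≠ 0.0000, the equation fails at this point, so it cannot hold for all real values of x and y for which both sides are defined.
The correct expansion is cos(x+y) = cos(x)cos(y) - sin(x)sin(y); cosine is not additive.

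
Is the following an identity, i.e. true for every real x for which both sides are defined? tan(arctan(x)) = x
Yes, this is an identity.

Claim: tan(arctan(x)) = x.
Reasoning: For every real x, arctan(x) is by definition the angle in (-π/2, π/2) whose tangent equals x. Taking the tangent of that angle returns x.
So the two sides agree for every real x for which both sides are defined.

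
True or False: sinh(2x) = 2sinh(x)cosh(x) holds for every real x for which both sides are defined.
True.

Claim: sinh(2x) = 2sinh(x)cosh(x).
Reasoning: 2sinh(x)cosh(x) = 2 · (e^x - e^-x)/2 · (e^x + e^-x)/2 = (e^(2x) - e^(-2x))/2 = sinh(2x).
So the two sides agree for every real x for which both sides are defined.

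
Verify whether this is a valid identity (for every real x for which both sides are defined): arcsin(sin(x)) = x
Claim: arcsin(sin(x)) = x.
Test a specific point where both sides are defined: x = π.
LHS = arcsin(sin(x)) ≈ 0.0000
RHS = x ≈ 3.1416
Since 0.0000 ≠ 3.1416, the equation fails at this point, so it cannot hold for every real x for which both sides are defined.
arcsin only returns values in [-π/2, π/2], so arcsin(sin(x)) = x holds only for x in that interval, not for all real x.

Conclusion: No, this is NOT an identity.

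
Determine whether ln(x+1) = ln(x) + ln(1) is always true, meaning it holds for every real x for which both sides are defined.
No, this is NOT an identity.

Claim: ln(x+1) = ln(x) + ln(1).
Test a specific point where both sides are defined: x = 5.
LHS = ln(x+1) ≈ 1.7918
RHS = ln(x) + ln(1) ≈ 1.6094
Since 1.7918 ≠ 1.6094, the equation fails at this point, so it cannot hold for every real x for which both sides are defined.
ln(1) = 0, so the right side is just ln(x), which differs from ln(x+1).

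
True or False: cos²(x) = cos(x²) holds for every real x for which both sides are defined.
False.

Claim: cos²(x) = cos(x²).
Test a specific point where both sides are defined: x = -π/6.
LHS = cos²(x) ≈ 0.7500
RHS = cos(x²) ≈ 0.9627
Since 0.7500 ≠ 0.9627, the equation fails at this point, so it cannot hold for every real x for which both sides are defined.
cos²(x) means (cos x)², squaring the output; cos(x²) squares the input. These are different functions.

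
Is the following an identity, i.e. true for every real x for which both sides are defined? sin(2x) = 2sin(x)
No, this is NOT an identity.

Claim: sin(2x) = 2sin(x).
Test a specific point where both sides are defined: x = -π/3.
LHS = sin(2x) ≈ -0.8660
RHS = 2sin(x) ≈ -1.7321
Since -0.8660 ≠ -1.7321, the equation fails at this point, so it cannot hold for every real x for which both sides are defined.
The correct double-angle formula is sin(2x) = 2sin(x)cos(x).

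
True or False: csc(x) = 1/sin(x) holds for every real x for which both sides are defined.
True.

Claim: csc(x) = 1/sin(x).
Reasoning: csc(x) is by definition the reciprocal of sin(x), wherever sin(x) ≠ 0.
So the two sides agree for every real x for which both sides are defined.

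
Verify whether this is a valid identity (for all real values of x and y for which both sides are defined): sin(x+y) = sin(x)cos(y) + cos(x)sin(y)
Yes, this is an identity.

Claim: sin(x+y) = sin(x)cos(y) + cos(x)sin(y).
Reasoning: By Euler's formula e^(i(x+y)) = e^(ix)·e^(iy) = (cos x + i·sin x)(cos y + i·sin y). The imaginary part of the left side is sin(x+y); the imaginary part of the product is sin(x)cos(y) + cos(x)sin(y).
So the two sides agree for all real values of x and y for which both sides are defined.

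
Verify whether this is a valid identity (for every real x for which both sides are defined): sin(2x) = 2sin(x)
No, this is NOT an identity.

Claim: sin(2x) = 2sin(x).
Test a specific point where both sides are defined: x = -π/6.
LHS = sin(2x) ≈ -0.8660
RHS = 2sin(x) ≈ -1.0000
Since -0.8660 ≠ -1.0000, the equation fails at this point, so it cannot hold for every real x for which both sides are defined.
The correct double-angle formula is sin(2x) = 2sin(x)cos(x).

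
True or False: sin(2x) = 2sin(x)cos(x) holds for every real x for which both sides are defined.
Claim: sin(2x) = 2sin(x)cos(x).
Reasoning: Put y = x in the addition formula sin(x+y) = sin(x)cos(y) + cos(x)sin(y): sin(2x) = sin(x)cos(x) + cos(x)sin(x) = 2sin(x)cos(x).
So the two sides agree for every real x for which both sides are defined.

Conclusion: True.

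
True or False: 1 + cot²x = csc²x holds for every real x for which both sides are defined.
Claim: 1 + cot²x = csc²x.
Reasoning: Start from sin²x + cos²x = 1 and divide every term by sin²x (allowed wherever cot x and csc x are defined): 1 + cot²x = 1/sin²x = csc²x.
So the two sides agree for every real x for which both sides are defined.

Conclusion: True.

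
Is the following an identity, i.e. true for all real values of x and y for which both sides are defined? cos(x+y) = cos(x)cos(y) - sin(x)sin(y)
Claim: cos(x+y) = cos(x)cos(y) - sin(x)sin(y).
Reasoning: By Euler's formula e^(i(x+y)) = e^(ix)·e^(iy) = (cos x + i·sin x)(cos y + i·sin y). The real part of the left side is cos(x+y); the real part of the product is cos(x)cos(y) - sin(x)sin(y) (since i·i = -1).
So the two sides agree for all real values of x and y for which both sides are defined.

Conclusion: Yes, this is an identity.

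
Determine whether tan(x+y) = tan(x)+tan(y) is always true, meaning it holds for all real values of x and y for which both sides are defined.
No, this is NOT an identity.

Claim: tan(x+y) = tan(x)+tan(y).
Test a specific point where both sides are defined: x = π/3, y = 3π/4.
LHS = tan(x+y) ≈ 0.2679
RHS = tan(x)+tan(y) ≈ 0.7321
Since 0.2679 ≠ 0.7321, the equation fails at this point, so it cannot hold for all real values of x and y for which both sides are defined.
The correct formula is tan(x+y) = (tan(x) + tan(y))/(1 - tan(x)tan(y)).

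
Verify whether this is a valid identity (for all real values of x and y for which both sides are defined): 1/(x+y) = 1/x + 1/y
Claim: 1/(x+y) = 1/x + 1/y.
Test a specific point where both sides are defined: x = 5, y = 1.
LHS = 1/(x+y) ≈ 0.1667
RHS = 1/x + 1/y ≈ 1.2000
Since 0.1667 ≠ 1.2000, the equation fails at this point, so it cannot hold for all real values of x and y for which both sides are defined.
1/x + 1/y = (x+y)/(xy), which is not 1/(x+y).

Conclusion: No, this is NOT an identity.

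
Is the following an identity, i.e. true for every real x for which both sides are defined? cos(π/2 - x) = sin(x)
Claim: cos(π/2 - x) = sin(x).
Reasoning: Use cos(u - v) = cos(u)cos(v) + sin(u)sin(v) with u = π/2, v = x: cos(π/2)cos(x) + sin(π/2)sin(x) = 0·cos(x) + 1·sin(x) = sin(x).
So the two sides agree for every real x for which both sides are defined.

Conclusion: Yes, this is an identity.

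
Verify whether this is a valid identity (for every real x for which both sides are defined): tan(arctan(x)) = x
Claim: tan(arctan(x)) = x.
Reasoning: For every real x, arctan(x) is by definition the angle in (-π/2, π/2) whose tangent equals x. Taking the tangent of that angle returns x.
So the two sides agree for every real x for which both sides are defined.

Conclusion: Yes, this is an identity.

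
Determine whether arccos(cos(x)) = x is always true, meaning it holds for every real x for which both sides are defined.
No, this is NOT an identity.

Claim: arccos(cos(x)) = x.
Test a specific point where both sides are defined: x = -π/6.
LHS = arccos(cos(x)) ≈ 0.5236
RHS = x ≈ -0.5236
Since 0.5236 ≠ -0.5236, the equation fails at this point, so it cannot hold for every real x for which both sides are defined.
arccos only returns values in [0, π], so arccos(cos(x)) = x holds only for x in that interval, not for all real x.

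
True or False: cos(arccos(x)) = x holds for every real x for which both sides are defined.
Claim: cos(arccos(x)) = x.
Reasoning: For -1 ≤ x ≤ 1 (where arccos is defined), arccos(x) is by definition an angle whose cosine equals x. Taking the cosine of that angle returns x. (Note the other order, arccos(cos x) = x, is NOT an identity.)
So the two sides agree for every real x for which both sides are defined.

Conclusion: True.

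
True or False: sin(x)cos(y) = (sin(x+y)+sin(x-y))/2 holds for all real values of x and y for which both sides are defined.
True.

Claim: sin(x)cos(y) = (sin(x+y)+sin(x-y))/2.
Reasoning: sin(x+y) = sin(x)cos(y) + cos(x)sin(y) and sin(x-y) = sin(x)cos(y) - cos(x)sin(y). Adding, sin(x+y) + sin(x-y) = 2sin(x)cos(y); divide by 2.
So the two sides agree for all real values of x and y for which both sides are defined.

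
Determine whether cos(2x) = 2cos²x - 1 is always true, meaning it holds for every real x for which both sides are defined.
Claim: cos(2x) = 2cos²x - 1.
Reasoning: cos(2x) = cos²x - sin²x. Replace sin²x by 1 - cos²x: cos²x - (1 - cos²x) = 2cos²x - 1.
So the two sides agree for every real x for which both sides are defined.

Conclusion: Yes, this is an identity.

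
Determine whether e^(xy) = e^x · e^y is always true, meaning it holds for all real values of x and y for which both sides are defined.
No, this is NOT an identity.

Claim: e^(xy) = e^x · e^y.
Test a specific point where both sides are defined: x = 3, y = -2.
LHS = e^(xy) ≈ 0.0025
RHS = e^x · e^y ≈ 2.7183
Since 0.0025 ≠ 2.7183, the equation fails at this point, so it cannot hold for all real values of x and y for which both sides are defined.
e^x · e^y = e^(x+y), not e^(xy).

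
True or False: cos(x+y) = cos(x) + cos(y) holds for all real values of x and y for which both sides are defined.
Claim: cos(x+y) = cos(x) + cos(y).
Test a specific point where both sides are defined: x = -π/3, y = π/6.
LHS = cos(x+y) ≈ 0.8660
RHS = cos(x) + cos(y) ≈ 1.3660
Since 0.8660 ≠ 1.3660, the equation fails at this point, so it cannot hold for all real values of x and y for which both sides are defined.
The correct expansion is cos(x+y) = cos(x)cos(y) - sin(x)sin(y); cosine is not additive.

Conclusion: False.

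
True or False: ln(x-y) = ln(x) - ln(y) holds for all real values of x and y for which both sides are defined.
Claim: ln(x-y) = ln(x) - ln(y).
Test a specific point where both sides are defined: x = 4, y = 1/2.
LHS = ln(x-y) ≈ 1.2528
RHS = ln(x) - ln(y) ≈ 2.0794
Since 1.2528 ≠ 2.0794, the equation fails at this point, so it cannot hold for all real values of x and y for which both sides are defined.
ln(x) - ln(y) = ln(x/y), not ln(x-y).

Conclusion: False.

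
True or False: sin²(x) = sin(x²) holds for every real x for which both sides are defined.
Claim: sin²(x) = sin(x²).
Test a specific point where both sides are defined: x = π/6.
LHS = sin²(x) ≈ 0.2500
RHS = sin(x²) ≈ 0.2707
Since 0.2500 ≠ 0.2707, the equation fails at this point, so it cannot hold for every real x for which both sides are defined.
sin²(x) means (sin x)², squaring the output; sin(x²) squares the input. These are different functions.

Conclusion: False.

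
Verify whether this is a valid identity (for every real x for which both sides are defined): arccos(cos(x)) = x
Claim: arccos(cos(x)) = x.
Test a specific point where both sides are defined: x = -π/4.
LHS = arccos(cos(x)) ≈ 0.7854
RHS = x ≈ -0.7854
Since 0.7854 ≠ -0.7854, the equation fails at this point, so it cannot hold for every real x for which both sides are defined.
arccos only returns values in [0, π], so arccos(cos(x)) = x holds only for x in that interval, not for all real x.

Conclusion: No, this is NOT an identity.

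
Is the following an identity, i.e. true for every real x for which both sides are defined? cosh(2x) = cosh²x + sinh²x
Claim: cosh(2x) = cosh²x + sinh²x.
Reasoning: cosh²x = (e^(2x) + 2 + e^(-2x))/4 and sinh²x = (e^(2x) - 2 + e^(-2x))/4. Adding gives (2e^(2x) + 2e^(-2x))/4 = (e^(2x) + e^(-2x))/2 = cosh(2x).
So the two sides agree for every real x for which both sides are defined.

Conclusion: Yes, this is an identity.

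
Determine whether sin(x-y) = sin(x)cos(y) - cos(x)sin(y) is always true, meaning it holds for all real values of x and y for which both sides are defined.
Yes, this is an identity.

Claim: sin(x-y) = sin(x)cos(y) - cos(x)sin(y).
Reasoning: Replace y by -y in sin(x+y) = sin(x)cos(y) + cos(x)sin(y) and use cos(-y) = cos(y), sin(-y) = -sin(y): sin(x-y) = sin(x)cos(y) - cos(x)sin(y).
So the two sides agree for all real values of x and y for which both sides are defined.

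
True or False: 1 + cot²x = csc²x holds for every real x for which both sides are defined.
True.

Claim: 1 + cot²x = csc²x.
Reasoning: Start from sin²x + cos²x = 1 and divide every term by sin²x (allowed wherever cot x and csc x are defined): 1 + cot²x = 1/sin²x = csc²x.
So the two sides agree for every real x for which both sides are defined.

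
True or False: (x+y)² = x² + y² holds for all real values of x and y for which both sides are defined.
False.

Claim: (x+y)² = x² + y².
Test a specific point where both sides are defined: x = 5, y = 1.
LHS = (x+y)² ≈ 36.0000
RHS = x² + y² ≈ 26.0000
Since 36.0000 ≠ 26.0000, the equation fails at this point, so it cannot hold for all real values of x and y for which both sides are defined.
The correct expansion is (x+y)² = x² + 2xy + y²; the cross term 2xy is missing.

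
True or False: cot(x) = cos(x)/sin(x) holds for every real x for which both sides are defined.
True.

Claim: cot(x) = cos(x)/sin(x).
Reasoning: cot(x) is defined as 1/tan(x) = 1/(sin(x)/cos(x)) = cos(x)/sin(x), wherever sin(x) ≠ 0.
So the two sides agree for every real x for which both sides are defined.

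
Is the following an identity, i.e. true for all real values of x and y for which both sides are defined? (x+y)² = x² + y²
Claim: (x+y)² = x² + y².
Test a specific point where both sides are defined: x = 1/2, y = -1.
LHS = (x+y)² ≈ 0.2500
RHS = x² + y² ≈ 1.2500
Since 0.2500 ≠ 1.2500, the equation fails at this point, so it cannot hold for all real values of x and y for which both sides are defined.
The correct expansion is (x+y)² = x² + 2xy + y²; the cross term 2xy is missing.

Conclusion: No, this is NOT an identity.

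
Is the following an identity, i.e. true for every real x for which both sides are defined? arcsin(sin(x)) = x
Claim: arcsin(sin(x)) = x.
Test a specific point where both sides are defined: x = 3π/4.
LHS = arcsin(sin(x)) ≈ 0.7854
RHS = x ≈ 2.3562
Since 0.7854 ≠ 2.3562, the equation fails at this point, so it cannot hold for every real x for which both sides are defined.
arcsin only returns values in [-π/2, π/2], so arcsin(sin(x)) = x holds only for x in that interval, not for all real x.

Conclusion: No, this is NOT an identity.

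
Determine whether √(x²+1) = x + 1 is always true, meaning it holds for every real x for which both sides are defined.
Claim: √(x²+1) = x + 1.
Test a specific point where both sides are defined: x = 1/2.
LHS = √(x²+1) ≈ 1.1180
RHS = x + 1 ≈ 1.5000
Since 1.1180 ≠ 1.5000, the equation fails at this point, so it cannot hold for every real x for which both sides are defined.
(x+1)² = x² + 2x + 1 ≠ x² + 1 unless x = 0.

Conclusion: No, this is NOT an identity.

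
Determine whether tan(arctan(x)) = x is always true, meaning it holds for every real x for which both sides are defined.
Yes, this is an identity.

Claim: tan(arctan(x)) = x.
Reasoning: For every real x, arctan(x) is by definition the angle in (-π/2, π/2) whose tangent equals x. Taking the tangent of that angle returns x.
So the two sides agree for every real x for which both sides are defined.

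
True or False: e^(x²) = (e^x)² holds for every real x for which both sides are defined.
False.

Claim: e^(x²) = (e^x)².
Test a specific point where both sides are defined: x = 1.
LHS = e^(x²) ≈ 2.7183
RHS = (e^x)² ≈ 7.3891
Since 2.7183 ≠ 7.3891, the equation fails at this point, so it cannot hold for every real x for which both sides are defined.
(e^x)² = e^(2x), and 2x ≠ x² in general.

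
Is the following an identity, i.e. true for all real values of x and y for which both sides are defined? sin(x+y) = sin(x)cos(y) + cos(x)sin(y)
Yes, this is an identity.

Claim: sin(x+y) = sin(x)cos(y) + cos(x)sin(y).
Reasoning: By Euler's formula e^(i(x+y)) = e^(ix)·e^(iy) = (cos x + i·sin x)(cos y + i·sin y). The imaginary part of the left side is sin(x+y); the imaginary part of the product is sin(x)cos(y) + cos(x)sin(y).
So the two sides agree for all real values of x and y for which both sides are defined.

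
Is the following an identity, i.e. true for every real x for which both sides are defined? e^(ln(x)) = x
Claim: e^(ln(x)) = x.
Reasoning: For x > 0, ln(x) is by definition the exponent p such that e^p = x. Raising e to that exponent therefore returns x: e^(ln x) = x.
So the two sides agree for every real x for which both sides are defined.

Conclusion: Yes, this is an identity.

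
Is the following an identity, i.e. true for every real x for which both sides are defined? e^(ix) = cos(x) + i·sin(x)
Claim: e^(ix) = cos(x) + i·sin(x).
Reasoning: Euler's formula. Expand e^(ix) = Σ (ix)^k / k!. Since i² = -1, the even-k terms are Σ (-1)^m x^(2m)/(2m)! = cos(x) and the odd-k terms are i · Σ (-1)^m x^(2m+1)/(2m+1)! = i·sin(x).
So the two sides agree for every real x for which both sides are defined.

Conclusion: Yes, this is an identity.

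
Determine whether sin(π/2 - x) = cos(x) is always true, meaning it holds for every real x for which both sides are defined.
Yes, this is an identity.

Claim: sin(π/2 - x) = cos(x).
Reasoning: Use sin(u - v) = sin(u)cos(v) - cos(u)sin(v) with u = π/2, v = x: sin(π/2)cos(x) - cos(π/2)sin(x) = 1·cos(x) - 0·sin(x) = cos(x).
So the two sides agree for every real x for which both sides are defined.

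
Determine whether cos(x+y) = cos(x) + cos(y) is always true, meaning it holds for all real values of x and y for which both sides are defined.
No, this is NOT an identity.

Claim: cos(x+y) = cos(x) + cos(y).
Test a specific point where both sides are defined: x = 2π/3, y = -π/6.
LHS = cos(x+y) ≈ 0.0000
RHS = cos(x) + cos(y) ≈ 0.3660
Since 0.0000 ≠ 0.3660, the equation fails at this point, so it cannot hold for all real values of x and y for which both sides are defined.
The correct expansion is cos(x+y) = cos(x)cos(y) - sin(x)sin(y); cosine is not additive.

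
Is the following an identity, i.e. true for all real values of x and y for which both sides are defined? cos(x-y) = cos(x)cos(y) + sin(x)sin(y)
Claim: cos(x-y) = cos(x)cos(y) + sin(x)sin(y).
Reasoning: Replace y by -y in cos(x+y) = cos(x)cos(y) - sin(x)sin(y) and use cos(-y) = cos(y), sin(-y) = -sin(y): cos(x-y) = cos(x)cos(y) + sin(x)sin(y).
So the two sides agree for all real values of x and y for which both sides are defined.

Conclusion: Yes, this is an identity.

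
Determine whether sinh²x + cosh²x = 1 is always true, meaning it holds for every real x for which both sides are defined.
Claim: sinh²x + cosh²x = 1.
Test a specific point where both sides are defined: x = 1/2.
LHS = sinh²x + cosh²x ≈ 1.5431
RHS = 1 ≈ 1.0000
Since 1.5431 ≠ 1.0000, the equation fails at this point, so it cannot hold for every real x for which both sides are defined.
The correct hyperbolic identity is cosh²x - sinh²x = 1 (a difference); the sum sinh²x + cosh²x equals cosh(2x).

Conclusion: No, this is NOT an identity.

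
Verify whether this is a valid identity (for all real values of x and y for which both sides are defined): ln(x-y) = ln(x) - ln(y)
Claim: ln(x-y) = ln(x) - ln(y).
Test a specific point where both sides are defined: x = 5, y = 1/2.
LHS = ln(x-y) ≈ 1.5041
RHS = ln(x) - ln(y) ≈ 2.3026
Since 1.5041 ≠ 2.3026, the equation fails at this point, so it cannot hold for all real values of x and y for which both sides are defined.
ln(x) - ln(y) = ln(x/y), not ln(x-y).

Conclusion: No, this is NOT an identity.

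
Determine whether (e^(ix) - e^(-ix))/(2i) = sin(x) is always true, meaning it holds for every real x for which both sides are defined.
Yes, this is an identity.

Claim: (e^(ix) - e^(-ix))/(2i) = sin(x).
Reasoning: By Euler's formula e^(ix) = cos(x) + i·sin(x) and e^(-ix) = cos(x) - i·sin(x). Subtracting cancels the cosine terms: e^(ix) - e^(-ix) = 2i·sin(x); divide by 2i.
So the two sides agree for every real x for which both sides are defined.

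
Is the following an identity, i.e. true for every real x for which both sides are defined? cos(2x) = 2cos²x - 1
Yes, this is an identity.

Claim: cos(2x) = 2cos²x - 1.
Reasoning: cos(2x) = cos²x - sin²x. Replace sin²x by 1 - cos²x: cos²x - (1 - cos²x) = 2cos²x - 1.
So the two sides agree for every real x for which both sides are defined.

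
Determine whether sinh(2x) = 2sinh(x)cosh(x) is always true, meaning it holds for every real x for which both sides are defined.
Yes, this is an identity.

Claim: sinh(2x) = 2sinh(x)cosh(x).
Reasoning: 2sinh(x)cosh(x) = 2 · (e^x - e^-x)/2 · (e^x + e^-x)/2 = (e^(2x) - e^(-2x))/2 = sinh(2x).
So the two sides agree for every real x for which both sides are defined.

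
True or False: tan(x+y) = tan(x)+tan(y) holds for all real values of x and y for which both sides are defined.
False.

Claim: tan(x+y) = tan(x)+tan(y).
Test a specific point where both sides are defined: x = π/3, y = π/4.
LHS = tan(x+y) ≈ -3.7321
RHS = tan(x)+tan(y) ≈ 2.7321
Since -3.7321 ≠ 2.7321, the equation fails at this point, so it cannot hold for all real values of x and y for which both sides are defined.
The correct formula is tan(x+y) = (tan(x) + tan(y))/(1 - tan(x)tan(y)).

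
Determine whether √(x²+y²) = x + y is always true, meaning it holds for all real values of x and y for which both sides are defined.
No, this is NOT an identity.

Claim: √(x²+y²) = x + y.
Test a specific point where both sides are defined: x = 3/2, y = 1/2.
LHS = √(x²+y²) ≈ 1.5811
RHS = x + y ≈ 2.0000
Since 1.5811 ≠ 2.0000, the equation fails at this point, so it cannot hold for all real values of x and y for which both sides are defined.
(x+y)² = x² + 2xy + y², not x² + y², so the square root does not split this way.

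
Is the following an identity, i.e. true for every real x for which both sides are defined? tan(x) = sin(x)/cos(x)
Yes, this is an identity.

Claim: tan(x) = sin(x)/cos(x).
Reasoning: For an angle x whose terminal point on the unit circle is (cos x, sin x), tan(x) is defined as the ratio (second coordinate)/(first coordinate) = sin(x)/cos(x), wherever cos(x) ≠ 0.
So the two sides agree for every real x for which both sides are defined.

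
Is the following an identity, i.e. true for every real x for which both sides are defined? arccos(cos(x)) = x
No, this is NOT an identity.

Claim: arccos(cos(x)) = x.
Test a specific point where both sides are defined: x = -π/3.
LHS = arccos(cos(x)) ≈ 1.0472
RHS = x ≈ -1.0472
Since 1.0472 ≠ -1.0472, the equation fails at this point, so it cannot hold for every real x for which both sides are defined.
arccos only returns values in [0, π], so arccos(cos(x)) = x holds only for x in that interval, not for all real x.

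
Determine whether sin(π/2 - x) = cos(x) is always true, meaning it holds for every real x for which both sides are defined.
Yes, this is an identity.

Claim: sin(π/2 - x) = cos(x).
Reasoning: Use sin(u - v) = sin(u)cos(v) - cos(u)sin(v) with u = π/2, v = x: sin(π/2)cos(x) - cos(π/2)sin(x) = 1·cos(x) - 0·sin(x) = cos(x).
So the two sides agree for every real x for which both sides are defined.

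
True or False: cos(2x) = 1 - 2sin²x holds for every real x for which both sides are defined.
True.

Claim: cos(2x) = 1 - 2sin²x.
Reasoning: cos(2x) = cos²x - sin²x. Replace cos²x by 1 - sin²x: (1 - sin²x) - sin²x = 1 - 2sin²x.
So the two sides agree for every real x for which both sides are defined.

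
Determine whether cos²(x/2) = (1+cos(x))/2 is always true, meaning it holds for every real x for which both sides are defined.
Claim: cos²(x/2) = (1+cos(x))/2.
Reasoning: Use cos(2θ) = 2cos²θ - 1 with θ = x/2: cos(x) = 2cos²(x/2) - 1. Solving for cos²(x/2) gives (1 + cos(x))/2.
So the two sides agree for every real x for which both sides are defined.

Conclusion: Yes, this is an identity.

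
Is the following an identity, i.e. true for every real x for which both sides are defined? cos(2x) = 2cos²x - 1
Yes, this is an identity.

Claim: cos(2x) = 2cos²x - 1.
Reasoning: cos(2x) = cos²x - sin²x. Replace sin²x by 1 - cos²x: cos²x - (1 - cos²x) = 2cos²x - 1.
So the two sides agree for every real x for which both sides are defined.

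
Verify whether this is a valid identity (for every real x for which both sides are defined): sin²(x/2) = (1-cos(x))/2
Claim: sin²(x/2) = (1-cos(x))/2.
Reasoning: Use cos(2θ) = 1 - 2sin²θ with θ = x/2: cos(x) = 1 - 2sin²(x/2). Solving for sin²(x/2) gives (1 - cos(x))/2.
So the two sides agree for every real x for which both sides are defined.

Conclusion: Yes, this is an identity.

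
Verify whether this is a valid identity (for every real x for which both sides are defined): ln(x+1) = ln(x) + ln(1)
No, this is NOT an identity.

Claim: ln(x+1) = ln(x) + ln(1).
Test a specific point where both sides are defined: x = 5.
LHS = ln(x+1) ≈ 1.7918
RHS = ln(x) + ln(1) ≈ 1.6094
Since 1.7918 ≠ 1.6094, the equation fails at this point, so it cannot hold for every real x for which both sides are defined.
ln(1) = 0, so the right side is just ln(x), which differs from ln(x+1).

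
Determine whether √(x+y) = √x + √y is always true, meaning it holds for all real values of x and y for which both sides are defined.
Claim: √(x+y) = √x + √y.
Test a specific point where both sides are defined: x = 1, y = 3/2.
LHS = √(x+y) ≈ 1.5811
RHS = √x + √y ≈ 2.2247
Since 1.5811 ≠ 2.2247, the equation fails at this point, so it cannot hold for all real values of x and y for which both sides are defined.
Squaring the right side gives x + 2√(xy) + y, not x + y.

Conclusion: No, this is NOT an identity.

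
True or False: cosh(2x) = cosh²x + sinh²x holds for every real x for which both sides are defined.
Claim: cosh(2x) = cosh²x + sinh²x.
Reasoning: cosh²x = (e^(2x) + 2 + e^(-2x))/4 and sinh²x = (e^(2x) - 2 + e^(-2x))/4. Adding gives (2e^(2x) + 2e^(-2x))/4 = (e^(2x) + e^(-2x))/2 = cosh(2x).
So the two sides agree for every real x for which both sides are defined.

Conclusion: True.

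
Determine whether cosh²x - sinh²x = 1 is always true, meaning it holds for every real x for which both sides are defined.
Claim: cosh²x - sinh²x = 1.
Reasoning: With cosh(x) = (e^x + e^-x)/2 and sinh(x) = (e^x - e^-x)/2: cosh²x = (e^(2x) + 2 + e^(-2x))/4 and sinh²x = (e^(2x) - 2 + e^(-2x))/4. Subtracting leaves 4/4 = 1.
So the two sides agree for every real x for which both sides are defined.

Conclusion: Yes, this is an identity.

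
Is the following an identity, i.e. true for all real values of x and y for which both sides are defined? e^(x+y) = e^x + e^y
No, this is NOT an identity.

Claim: e^(x+y) = e^x + e^y.
Test a specific point where both sides are defined: x = 3/2, y = 3.
LHS = e^(x+y) ≈ 90.0171
RHS = e^x + e^y ≈ 24.5672
Since 90.0171 ≠ 24.5672, the equation fails at this point, so it cannot hold for all real values of x and y for which both sides are defined.
The correct rule is e^(x+y) = e^x · e^y (a product, not a sum).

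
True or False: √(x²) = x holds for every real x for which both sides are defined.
False.

Claim: √(x²) = x.
Test a specific point where both sides are defined: x = -1.
LHS = √(x²) ≈ 1.0000
RHS = x ≈ -1.0000
Since 1.0000 ≠ -1.0000, the equation fails at this point, so it cannot hold for every real x for which both sides are defined.
√(x²) = |x|, which differs from x whenever x < 0 (both sides are defined for every real x).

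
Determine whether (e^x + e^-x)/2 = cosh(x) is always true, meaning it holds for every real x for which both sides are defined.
Yes, this is an identity.

Claim: (e^x + e^-x)/2 = cosh(x).
Reasoning: This is exactly the definition of the hyperbolic cosine: cosh(x) := (e^x + e^-x)/2.
So the two sides agree for every real x for which both sides are defined.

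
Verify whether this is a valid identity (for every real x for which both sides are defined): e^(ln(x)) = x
Yes, this is an identity.

Claim: e^(ln(x)) = x.
Reasoning: For x > 0, ln(x) is by definition the exponent p such that e^p = x. Raising e to that exponent therefore returns x: e^(ln x) = x.
So the two sides agree for every real x for which both sides are defined.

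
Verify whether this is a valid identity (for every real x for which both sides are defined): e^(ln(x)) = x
Claim: e^(ln(x)) = x.
Reasoning: For x > 0, ln(x) is by definition the exponent p such that e^p = x. Raising e to that exponent therefore returns x: e^(ln x) = x.
So the two sides agree for every real x for which both sides are defined.

Conclusion: Yes, this is an identity.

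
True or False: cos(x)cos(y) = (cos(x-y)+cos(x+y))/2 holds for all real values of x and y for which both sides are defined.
True.

Claim: cos(x)cos(y) = (cos(x-y)+cos(x+y))/2.
Reasoning: cos(x-y) = cos(x)cos(y) + sin(x)sin(y) and cos(x+y) = cos(x)cos(y) - sin(x)sin(y). Adding, cos(x-y) + cos(x+y) = 2cos(x)cos(y); divide by 2.
So the two sides agree for all real values of x and y for which both sides are defined.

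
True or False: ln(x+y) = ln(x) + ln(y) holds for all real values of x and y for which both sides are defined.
False.

Claim: ln(x+y) = ln(x) + ln(y).
Test a specific point where both sides are defined: x = 1/2, y = 4.
LHS = ln(x+y) ≈ 1.5041
RHS = ln(x) + ln(y) ≈ 0.6931
Since 1.5041 ≠ 0.6931, the equation fails at this point, so it cannot hold for all real values of x and y for which both sides are defined.
ln(x) + ln(y) = ln(xy), not ln(x+y).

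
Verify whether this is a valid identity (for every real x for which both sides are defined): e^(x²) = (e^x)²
No, this is NOT an identity.

Claim: e^(x²) = (e^x)².
Test a specific point where both sides are defined: x = -1.
LHS = e^(x²) ≈ 2.7183
RHS = (e^x)² ≈ 0.1353
Since 2.7183 ≠ 0.1353, the equation fails at this point, so it cannot hold for every real x for which both sides are defined.
(e^x)² = e^(2x), and 2x ≠ x² in general.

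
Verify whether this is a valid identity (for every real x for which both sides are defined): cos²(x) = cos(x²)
Claim: cos²(x) = cos(x²).
Test a specific point where both sides are defined: x = -π/2.
LHS = cos²(x) ≈ 0.0000
RHS = cos(x²) ≈ -0.7812
Since 0.0000 ≠ -0.7812, the equation fails at this point, so it cannot hold for every real x for which both sides are defined.
cos²(x) means (cos x)², squaring the output; cos(x²) squares the input. These are different functions.

Conclusion: No, this is NOT an identity.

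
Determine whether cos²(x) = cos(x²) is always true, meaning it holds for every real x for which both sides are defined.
Claim: cos²(x) = cos(x²).
Test a specific point where both sides are defined: x = 3π/4.
LHS = cos²(x) ≈ 0.5000
RHS = cos(x²) ≈ 0.7442
Since 0.5000 ≠ 0.7442, the equation fails at this point, so it cannot hold for every real x for which both sides are defined.
cos²(x) means (cos x)², squaring the output; cos(x²) squares the input. These are different functions.

Conclusion: No, this is NOT an identity.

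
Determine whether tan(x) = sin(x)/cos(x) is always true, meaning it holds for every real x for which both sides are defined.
Yes, this is an identity.

Claim: tan(x) = sin(x)/cos(x).
Reasoning: For an angle x whose terminal point on the unit circle is (cos x, sin x), tan(x) is defined as the ratio (second coordinate)/(first coordinate) = sin(x)/cos(x), wherever cos(x) ≠ 0.
So the two sides agree for every real x for which both sides are defined.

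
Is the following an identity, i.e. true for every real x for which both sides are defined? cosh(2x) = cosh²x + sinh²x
Claim: cosh(2x) = cosh²x + sinh²x.
Reasoning: cosh²x = (e^(2x) + 2 + e^(-2x))/4 and sinh²x = (e^(2x) - 2 + e^(-2x))/4. Adding gives (2e^(2x) + 2e^(-2x))/4 = (e^(2x) + e^(-2x))/2 = cosh(2x).
So the two sides agree for every real x for which both sides are defined.

Conclusion: Yes, this is an identity.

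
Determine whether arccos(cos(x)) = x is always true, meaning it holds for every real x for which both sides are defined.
No, this is NOT an identity.

Claim: arccos(cos(x)) = x.
Test a specific point where both sides are defined: x = -π/4.
LHS = arccos(cos(x)) ≈ 0.7854
RHS = x ≈ -0.7854
Since 0.7854 ≠ -0.7854, the equation fails at this point, so it cannot hold for every real x for which both sides are defined.
arccos only returns values in [0, π], so arccos(cos(x)) = x holds only for x in that interval, not for all real x.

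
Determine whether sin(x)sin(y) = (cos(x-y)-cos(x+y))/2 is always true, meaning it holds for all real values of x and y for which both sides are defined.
Claim: sin(x)sin(y) = (cos(x-y)-cos(x+y))/2.
Reasoning: cos(x-y) = cos(x)cos(y) + sin(x)sin(y) and cos(x+y) = cos(x)cos(y) - sin(x)sin(y). Subtracting, cos(x-y) - cos(x+y) = 2sin(x)sin(y); divide by 2.
So the two sides agree for all real values of x and y for which both sides are defined.

Conclusion: Yes, this is an identity.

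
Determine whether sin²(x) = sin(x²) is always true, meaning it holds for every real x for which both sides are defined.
No, this is NOT an identity.

Claim: sin²(x) = sin(x²).
Test a specific point where both sides are defined: x = π/4.
LHS = sin²(x) ≈ 0.5000
RHS = sin(x²) ≈ 0.5785
Since 0.5000 ≠ 0.5785, the equation fails at this point, so it cannot hold for every real x for which both sides are defined.
sin²(x) means (sin x)², squaring the output; sin(x²) squares the input. These are different functions.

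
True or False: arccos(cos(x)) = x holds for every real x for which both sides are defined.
False.

Claim: arccos(cos(x)) = x.
Test a specific point where both sides are defined: x = -π/6.
LHS = arccos(cos(x)) ≈ 0.5236
RHS = x ≈ -0.5236
Since 0.5236 ≠ -0.5236, the equation fails at this point, so it cannot hold for every real x for which both sides are defined.
arccos only returns values in [0, π], so arccos(cos(x)) = x holds only for x in that interval, not for all real x.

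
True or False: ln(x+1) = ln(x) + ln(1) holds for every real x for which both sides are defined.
False.

Claim: ln(x+1) = ln(x) + ln(1).
Test a specific point where both sides are defined: x = 1/2.
LHS = ln(x+1) ≈ 0.4055
RHS = ln(x) + ln(1) ≈ -0.6931
Since 0.4055 ≠ -0.6931, the equation fails at this point, so it cannot hold for every real x for which both sides are defined.
ln(1) = 0, so the right side is just ln(x), which differs from ln(x+1).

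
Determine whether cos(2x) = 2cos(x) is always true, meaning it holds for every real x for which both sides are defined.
No, this is NOT an identity.

Claim: cos(2x) = 2cos(x).
Test a specific point where both sides are defined: x = 2π/3.
LHS = cos(2x) ≈ -0.5000
RHS = 2cos(x) ≈ -1.0000
Since -0.5000 ≠ -1.0000, the equation fails at this point, so it cannot hold for every real x for which both sides are defined.
The correct double-angle formula is cos(2x) = cos²x - sin²x.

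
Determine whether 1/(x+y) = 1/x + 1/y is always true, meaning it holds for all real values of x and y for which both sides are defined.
No, this is NOT an identity.

Claim: 1/(x+y) = 1/x + 1/y.
Test a specific point where both sides are defined: x = 5, y = 5.
LHS = 1/(x+y) ≈ 0.1000
RHS = 1/x + 1/y ≈ 0.4000
Since 0.1000 ≠ 0.4000, the equation fails at this point, so it cannot hold for all real values of x and y for which both sides are defined.
1/x + 1/y = (x+y)/(xy), which is not 1/(x+y).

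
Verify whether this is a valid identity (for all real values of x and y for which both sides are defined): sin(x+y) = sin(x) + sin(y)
No, this is NOT an identity.

Claim: sin(x+y) = sin(x) + sin(y).
Test a specific point where both sides are defined: x = 3π/4, y = 2π/3.
LHS = sin(x+y) ≈ -0.9659
RHS = sin(x) + sin(y) ≈ 1.5731
Since -0.9659 ≠ 1.5731, the equation fails at this point, so it cannot hold for all real values of x and y for which both sides are defined.
The correct expansion is sin(x+y) = sin(x)cos(y) + cos(x)sin(y); sine is not additive.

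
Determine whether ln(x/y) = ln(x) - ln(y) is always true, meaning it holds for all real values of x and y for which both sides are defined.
Yes, this is an identity.

Claim: ln(x/y) = ln(x) - ln(y).
Reasoning: Both sides are simultaneously defined only when x, y > 0. Write x = e^p, y = e^q. Then x/y = e^(p-q), so ln(x/y) = p - q = ln(x) - ln(y).
So the two sides agree for all real values of x and y for which both sides are defined.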